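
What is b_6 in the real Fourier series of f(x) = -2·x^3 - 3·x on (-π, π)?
b_6 = (1/π) ∫_{-π}^{π} f(x)·sin(6x) dx.
Evaluate the integral (use parity and integration by parts as needed): b_6 = 8/9 + 2·π^2/3.

Final answer: 8/9 + 2·π^2/3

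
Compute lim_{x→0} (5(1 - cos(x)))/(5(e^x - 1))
Both numerator and denominator → 0 as x → 0; this is a 0/0 indeterminate form.
Expand each to leading order near x = 0: numerator ~ 5·x^2/2, denominator ~ 5·x.
The limit of the ratio is 0.

Final answer: 0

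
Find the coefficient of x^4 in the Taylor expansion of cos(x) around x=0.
Expand to order 4: cos(x) = x^4/24 - x^2/2 + 1 + O(x^5).
The coefficient of x^4 is 1/24.

Final answer: 1/24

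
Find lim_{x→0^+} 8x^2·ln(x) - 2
The product is a 0·∞ indeterminate form at x → 0⁺.
Rewrite the product as 8·ln(x) / x^(-2) and apply L'Hôpital, or use the standard hierarchy x^(-2) ≫ |ln x| as x → 0⁺.
The indeterminate product → 0, so the limit = -2.

Final answer: -2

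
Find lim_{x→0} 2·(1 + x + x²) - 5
Direct substitution at x = 0 gives -3.

Final answer: -3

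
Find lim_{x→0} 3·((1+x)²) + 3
Direct substitution at x = 0 gives 6.

Final answer: 6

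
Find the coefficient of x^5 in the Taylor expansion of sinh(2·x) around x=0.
Expand to order 5: sinh(2·x) = 4·x^5/15 + 4·x^3/3 + 2·x + O(x^6).
The coefficient of x^5 is 4/15.

Final answer: 4/15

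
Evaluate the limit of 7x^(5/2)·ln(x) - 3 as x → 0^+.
The product is a 0·∞ indeterminate form at x → 0⁺.
Rewrite the product as 7·ln(x) / x^(-5/2) and apply L'Hôpital, or use the standard hierarchy x^(-5/2) ≫ |ln x| as x → 0⁺.
The indeterminate product → 0, so the limit = -3.

Final answer: -3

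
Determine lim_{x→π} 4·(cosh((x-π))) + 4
Direct substitution at x = π gives 8.

Final answer: 8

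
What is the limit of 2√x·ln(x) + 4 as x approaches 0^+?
The product is a 0·∞ indeterminate form at x → 0⁺.
Rewrite the product as 2·ln(x) / x^(-1/2) and apply L'Hôpital, or use the standard hierarchy x^(-1/2) ≫ |ln x| as x → 0⁺.
The indeterminate product → 0, so the limit = 4.

Final answer: 4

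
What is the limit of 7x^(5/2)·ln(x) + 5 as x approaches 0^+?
The product is a 0·∞ indeterminate form at x → 0⁺.
Rewrite the product as 7·ln(x) / x^(-5/2) and apply L'Hôpital, or use the standard hierarchy x^(-5/2) ≫ |ln x| as x → 0⁺.
The indeterminate product → 0, so the limit = 5.

Final answer: 5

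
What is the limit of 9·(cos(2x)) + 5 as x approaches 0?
Direct substitution at x = 0 gives 14.

Final answer: 14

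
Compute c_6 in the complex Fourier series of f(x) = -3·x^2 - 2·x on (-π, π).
Compute the real Fourier coefficients first: a_6 = -1/3, b_6 = 2/3.
Then c_6 = (a_6 − i·b_6)/2 = -1/6 - i/3.

Final answer: -1/6 - i/3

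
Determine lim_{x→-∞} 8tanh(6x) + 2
Evaluate the dominant behaviour as x → -∞; each term tends to a finite value or vanishes.
Limit = -6.

Final answer: -6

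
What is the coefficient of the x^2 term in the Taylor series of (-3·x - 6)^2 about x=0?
Expand to order 2: (-3·x - 6)^2 = 9·x^2 + 36·x + 36 + O(x^3).
The coefficient of x^2 is 9.

Final answer: 9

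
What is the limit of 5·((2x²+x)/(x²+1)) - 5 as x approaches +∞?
Evaluate the dominant behaviour as x → +∞; each term tends to a finite value or vanishes.
Limit = 5.

Final answer: 5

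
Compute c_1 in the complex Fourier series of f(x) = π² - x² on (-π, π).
Compute the real Fourier coefficients first: a_1 = 4, b_1 = 0.
Then c_1 = (a_1 − i·b_1)/2 = 2.

Final answer: 2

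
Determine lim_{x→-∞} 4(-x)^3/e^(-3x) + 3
The quotient is an ∞/∞ indeterminate form as x → -∞.
Compare growth rates of the dominant terms (exponentials ≫ polynomials ≫ logarithms), or apply L'Hôpital's rule; the quotient → 0.
Adding the constant: 0 + 3 = 3. Limit = 3.

Final answer: 3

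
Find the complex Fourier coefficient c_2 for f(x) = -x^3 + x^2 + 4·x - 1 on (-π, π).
Compute the real Fourier coefficients first: a_2 = 1, b_2 = -11/2 + π^2.
Then c_2 = (a_2 − i·b_2)/2 = 1/2 - i·π^2/2 + 11·i/4.

Final answer: 1/2 - i·π^2/2 + 11·i/4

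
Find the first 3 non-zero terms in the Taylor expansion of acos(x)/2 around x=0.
-x^3/12 - x/2 + π/4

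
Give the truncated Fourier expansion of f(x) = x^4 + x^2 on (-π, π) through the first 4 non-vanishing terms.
(44 - 8·π^2)·cos(x) + (-2 + 2·π^2)·cos(2·x) + (4/27 - 8·π^2/9)·cos(3·x) + π^2/3 + π^4/5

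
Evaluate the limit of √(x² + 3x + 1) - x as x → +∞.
This is an ∞ − ∞ indeterminate form.
Multiply and divide by the conjugate √(x²+3x + 1) + x; the x² terms cancel, leaving (3x + 1)/(√(x²+3x + 1)+x) → 3/2.
Limit = 3/2.

Final answer: 3/2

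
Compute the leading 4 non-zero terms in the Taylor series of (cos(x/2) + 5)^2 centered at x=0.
-7·x^6/7680 + 3·x^4/64 - 3·x^2/2 + 36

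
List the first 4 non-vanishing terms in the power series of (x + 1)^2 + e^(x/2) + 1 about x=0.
x^3/48 + 9·x^2/8 + 5·x/2 + 3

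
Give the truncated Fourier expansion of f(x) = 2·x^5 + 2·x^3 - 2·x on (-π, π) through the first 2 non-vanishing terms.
(-76·π^2 + 4·π^4 + 452)·sin(x) + (-2·π^4 - 10 + 8·π^2)·sin(2·x)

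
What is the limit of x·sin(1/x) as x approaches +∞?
As x → +∞: let u = 1/x → 0⁺; then x·sin(1/x) = 1·sin(u)/u → 1·1 = 1.
Limit = 1.

Final answer: 1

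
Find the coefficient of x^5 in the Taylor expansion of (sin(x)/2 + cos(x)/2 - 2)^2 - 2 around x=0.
Expand to order 5: (sin(x)/2 + cos(x)/2 - 2)^2 - 2 = x^5/20 - x^4/12 + x^2 - 3·x/2 + 1/4 + O(x^6).
The coefficient of x^5 is 1/20.

Final answer: 1/20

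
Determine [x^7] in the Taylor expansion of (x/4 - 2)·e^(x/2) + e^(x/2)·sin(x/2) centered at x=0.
Expand to order 7: (x/4 - 2)·e^(x/2) + e^(x/2)·sin(x/2) = -13·x^7/1290240 - 7·x^6/46080 - 7·x^5/7680 + x^3/32 + x^2/8 - x/4 - 2 + O(x^8).
The coefficient of x^7 is -13/1290240.

Final answer: -13/1290240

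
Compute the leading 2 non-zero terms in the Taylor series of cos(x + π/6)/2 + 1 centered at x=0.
-x/4 + √(3)/4 + 1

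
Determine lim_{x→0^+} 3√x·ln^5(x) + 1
The product is a 0·∞ indeterminate form at x → 0⁺.
Rewrite the product as 3·ln^5(x) / x^(-1/2) and apply L'Hôpital, or use the standard hierarchy x^(-1/2) ≫ |ln x|^5 as x → 0⁺.
The indeterminate product → 0, so the limit = 1.

Final answer: 1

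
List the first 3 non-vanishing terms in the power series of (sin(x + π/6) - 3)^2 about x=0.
2·x^2 - 5·√(3)·x/2 + 25/4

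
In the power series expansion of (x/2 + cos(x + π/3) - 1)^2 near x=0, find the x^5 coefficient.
Expand to order 5: (x/2 + cos(x + π/3) - 1)^2 = x^5·(1/48 - 7·√(3)/120) + x^4·(-√(3)·(-1 + √(3))/12 + 1/24) + x^3·(-1/4 + √(3)/6) + x^2·((-1 + √(3))^2/4 + 1/4) + x·(-1/2 + √(3)/2) + 1/4 + O(x^6).
The coefficient of x^5 is 1/48 - 7·√(3)/120.

Final answer: 1/48 - 7·√(3)/120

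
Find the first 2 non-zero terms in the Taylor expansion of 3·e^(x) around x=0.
3·x + 3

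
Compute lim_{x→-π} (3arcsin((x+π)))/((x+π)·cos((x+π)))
Both numerator and denominator → 0 as x → -π; this is a 0/0 indeterminate form.
Expand each to leading order near x = -π: numerator ~ 3·(x + π), denominator ~ (x + π).
The limit of the ratio is 3.

Final answer: 3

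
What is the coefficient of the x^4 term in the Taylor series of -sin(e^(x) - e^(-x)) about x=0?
Expand to order 4: -sin(e^(x) - e^(-x)) = x^3 - 2·x + O(x^5).
The coefficient of x^4 is 0.

Final answer: 0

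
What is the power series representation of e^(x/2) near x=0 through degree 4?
x^4/384 + x^3/48 + x^2/8 + x/2 + 1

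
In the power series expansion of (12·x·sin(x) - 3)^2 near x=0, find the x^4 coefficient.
Expand to order 4: (12·x·sin(x) - 3)^2 = 156·x^4 - 72·x^2 + 9 + O(x^5).
The coefficient of x^4 is 156.

Final answer: 156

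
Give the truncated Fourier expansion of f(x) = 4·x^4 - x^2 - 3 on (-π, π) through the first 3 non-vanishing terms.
(196 - 32·π^2)·cos(x) + (-13 + 8·π^2)·cos(2·x) - π^2/3 - 3 + 4·π^4/5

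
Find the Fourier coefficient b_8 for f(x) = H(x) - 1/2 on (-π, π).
b_8 = (1/π) ∫_{-π}^{π} f(x)·sin(8x) dx.
Evaluate the integral (use parity and integration by parts as needed): b_8 = 0.

Final answer: 0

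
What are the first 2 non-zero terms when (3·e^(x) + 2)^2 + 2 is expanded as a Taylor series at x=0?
30·x + 27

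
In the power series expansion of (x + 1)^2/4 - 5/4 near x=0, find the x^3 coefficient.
Expand to order 3: (x + 1)^2/4 - 5/4 = x^2/4 + x/2 - 1 + O(x^4).
The coefficient of x^3 is 0.

Final answer: 0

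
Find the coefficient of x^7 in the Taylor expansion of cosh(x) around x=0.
Expand to order 7: cosh(x) = x^6/720 + x^4/24 + x^2/2 + 1 + O(x^8).
The coefficient of x^7 is 0.

Final answer: 0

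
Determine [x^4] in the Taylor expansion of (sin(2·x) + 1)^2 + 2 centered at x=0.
Expand to order 4: (sin(2·x) + 1)^2 + 2 = -16·x^4/3 - 8·x^3/3 + 4·x^2 + 4·x + 3 + O(x^5).
The coefficient of x^4 is -16/3.

Final answer: -16/3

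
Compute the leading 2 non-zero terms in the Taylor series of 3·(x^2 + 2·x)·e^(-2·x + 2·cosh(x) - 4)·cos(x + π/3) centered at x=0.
x^2·(-3·√(3)·e^(-2) - 9·e^(-2)/2) + 3·x·e^(-2)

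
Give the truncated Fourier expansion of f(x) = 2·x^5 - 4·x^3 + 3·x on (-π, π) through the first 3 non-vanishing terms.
(-88·π^2 + 4·π^4 + 534)·sin(x) + (-2·π^4 - 24 + 14·π^2)·sin(2·x) + (-152·π^2/27 + 466/81 + 4·π^4/3)·sin(3·x)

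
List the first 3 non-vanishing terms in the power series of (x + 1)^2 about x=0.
x^2 + 2·x + 1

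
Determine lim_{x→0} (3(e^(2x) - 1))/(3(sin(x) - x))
Both numerator and denominator → 0 as x → 0; this is a 0/0 indeterminate form.
Expand each to leading order near x = 0: numerator ~ 6·x, denominator ~ -x^3/2.
The limit of the ratio is -∞.

Final answer: -∞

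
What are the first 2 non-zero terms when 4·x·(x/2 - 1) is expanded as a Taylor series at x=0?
2·x^2 - 4·x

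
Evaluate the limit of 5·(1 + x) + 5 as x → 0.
Direct substitution at x = 0 gives 10.

Final answer: 10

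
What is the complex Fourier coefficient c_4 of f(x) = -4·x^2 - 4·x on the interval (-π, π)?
Compute the real Fourier coefficients first: a_4 = -1, b_4 = 2.
Then c_4 = (a_4 − i·b_4)/2 = -1/2 - i.

Final answer: -1/2 - i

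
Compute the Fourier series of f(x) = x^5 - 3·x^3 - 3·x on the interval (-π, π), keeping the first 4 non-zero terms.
(-46·π^2 + 2·π^4 + 270)·sin(x) + (-π^4 - 9 + 8·π^2)·sin(2·x) + (-94·π^2/27 + 26/81 + 2·π^4/3)·sin(3·x) + (-π^4/2 + 45/64 + 17·π^2/8)·sin(4·x)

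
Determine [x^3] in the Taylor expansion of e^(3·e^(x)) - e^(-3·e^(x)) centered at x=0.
Expand to order 3: e^(3·e^(x)) - e^(-3·e^(x)) = x^3·(e^(-3)/2 + 19·e^(3)/2) + x^2·(-3·e^(-3) + 6·e^(3)) + x·(3·e^(-3) + 3·e^(3)) - e^(-3) + e^(3) + O(x^4).
The coefficient of x^3 is e^(-3)/2 + 19·e^(3)/2.

Final answer: e^(-3)/2 + 19·e^(3)/2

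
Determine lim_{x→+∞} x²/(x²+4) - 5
Evaluate the dominant behaviour as x → +∞; each term tends to a finite value or vanishes.
Limit = -4.

Final answer: -4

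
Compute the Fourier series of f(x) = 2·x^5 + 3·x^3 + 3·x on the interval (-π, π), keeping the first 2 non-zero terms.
(-74·π^2 + 4·π^4 + 450)·sin(x) + (-2·π^4 - 27/2 + 7·π^2)·sin(2·x)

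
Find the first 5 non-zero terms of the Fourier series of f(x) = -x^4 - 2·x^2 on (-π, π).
(-40 + 8·π^2)·cos(x) + (1 - 2·π^2)·cos(2·x) + (8/27 + 8·π^2/9)·cos(3·x) + (-π^2/2 - 5/16)·cos(4·x) - π^4/5 - 2·π^2/3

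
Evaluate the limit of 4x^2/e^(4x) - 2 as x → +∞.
The quotient is an ∞/∞ indeterminate form as x → +∞.
The exponential denominator e^(4x) dominates the polynomial numerator (e^x ≫ x^2 as x → ∞), so the quotient → 0.
Adding the constant: 0 - 2 = -2. Limit = -2.

Final answer: -2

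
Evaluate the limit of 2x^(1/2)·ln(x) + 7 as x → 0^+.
The product is a 0·∞ indeterminate form at x → 0⁺.
Rewrite the product as 2·ln(x) / x^(-1/2) and apply L'Hôpital, or use the standard hierarchy x^(-1/2) ≫ |ln x| as x → 0⁺.
The indeterminate product → 0, so the limit = 7.

Final answer: 7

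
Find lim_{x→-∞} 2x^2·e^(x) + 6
The product is a 0·∞ indeterminate form at x → -∞.
Rewrite the product as 2x^2 / e^(-x) (an ∞/∞ form) and apply L'Hôpital, or use the standard hierarchy e^(|x|) ≫ |x^2| as x → -∞.
The indeterminate product → 0, so the limit = 6.

Final answer: 6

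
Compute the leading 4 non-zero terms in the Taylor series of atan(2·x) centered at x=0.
-128·x^7/7 + 32·x^5/5 - 8·x^3/3 + 2·x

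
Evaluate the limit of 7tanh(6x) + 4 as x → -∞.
Evaluate the dominant behaviour as x → -∞; each term tends to a finite value or vanishes.
Limit = -3.

Final answer: -3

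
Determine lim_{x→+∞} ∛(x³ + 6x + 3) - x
This is an ∞ − ∞ indeterminate form.
Multiply by (A² + AB + B²)/(A² + AB + B²) where A = ∛(x³+6x + 3), B = x to use A³ − B³ = (A−B)(A²+AB+B²); the x³ terms cancel, leaving (6x + 3)/(A²+AB+B²) with denominator ~ 3x², so the limit is 0.
Limit = 0.

Final answer: 0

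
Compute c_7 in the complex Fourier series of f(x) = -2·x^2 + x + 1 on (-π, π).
Compute the real Fourier coefficients first: a_7 = 8/49, b_7 = 2/7.
Then c_7 = (a_7 − i·b_7)/2 = 4/49 - i/7.

Final answer: 4/49 - i/7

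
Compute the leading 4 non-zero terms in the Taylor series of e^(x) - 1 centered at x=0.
x^4/24 + x^3/6 + x^2/2 + x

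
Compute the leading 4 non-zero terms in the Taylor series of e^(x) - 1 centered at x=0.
x^4/24 + x^3/6 + x^2/2 + x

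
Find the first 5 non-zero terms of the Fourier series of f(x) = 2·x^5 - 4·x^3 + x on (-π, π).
(-88·π^2 + 4·π^4 + 530)·sin(x) + (-2·π^4 - 22 + 14·π^2)·sin(2·x) + (-152·π^2/27 + 358/81 + 4·π^4/3)·sin(3·x) + (-π^4 - 55/32 + 13·π^2/4)·sin(4·x) + (-56·π^2/25 + 586/625 + 4·π^4/5)·sin(5·x)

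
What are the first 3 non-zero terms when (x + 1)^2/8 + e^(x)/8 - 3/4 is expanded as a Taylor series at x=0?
3·x^2/16 + 3·x/8 - 1/2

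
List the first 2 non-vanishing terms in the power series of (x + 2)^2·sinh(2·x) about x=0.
8·x^2 + 8·x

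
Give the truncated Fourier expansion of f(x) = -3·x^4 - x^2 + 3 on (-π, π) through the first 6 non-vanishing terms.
(-140 + 24·π^2)·cos(x) + (8 - 6·π^2)·cos(2·x) + (-4/3 + 8·π^2/3)·cos(3·x) + (5/16 - 3·π^2/2)·cos(4·x) + (-44/625 + 24·π^2/25)·cos(5·x) - 3·π^4/5 - π^2/3 + 3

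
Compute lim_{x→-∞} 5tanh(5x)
Evaluate the dominant behaviour as x → -∞; each term tends to a finite value or vanishes.
Limit = -5.

Final answer: -5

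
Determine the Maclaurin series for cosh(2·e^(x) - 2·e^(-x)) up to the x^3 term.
8·x^2 + 1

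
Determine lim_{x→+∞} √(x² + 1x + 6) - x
This is an ∞ − ∞ indeterminate form.
Multiply and divide by the conjugate √(x²+1x + 6) + x; the x² terms cancel, leaving (1x + 6)/(√(x²+1x + 6)+x) → 1/2.
Limit = 1/2.

Final answer: 1/2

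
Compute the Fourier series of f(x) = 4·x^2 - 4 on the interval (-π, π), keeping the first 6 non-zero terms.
-16·cos(x) + 4·cos(2·x) - 16·cos(3·x)/9 + cos(4·x) - 16·cos(5·x)/25 - 4 + 4·π^2/3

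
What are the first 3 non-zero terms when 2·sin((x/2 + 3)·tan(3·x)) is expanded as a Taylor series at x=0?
-189·x^3 + 3·x^2 + 18·x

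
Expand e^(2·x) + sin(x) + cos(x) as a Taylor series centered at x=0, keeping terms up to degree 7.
127·x^7/5040 + 7·x^6/80 + 11·x^5/40 + 17·x^4/24 + 7·x^3/6 + 3·x^2/2 + 3·x + 2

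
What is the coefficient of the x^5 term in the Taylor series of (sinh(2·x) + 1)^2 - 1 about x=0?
Expand to order 5: (sinh(2·x) + 1)^2 - 1 = 8·x^5/15 + 16·x^4/3 + 8·x^3/3 + 4·x^2 + 4·x + O(x^6).
The coefficient of x^5 is 8/15.

Final answer: 8/15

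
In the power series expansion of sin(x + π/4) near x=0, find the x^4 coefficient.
Expand to order 4: sin(x + π/4) = √(2)·x^4/48 - √(2)·x^3/12 - √(2)·x^2/4 + √(2)·x/2 + √(2)/2 + O(x^5).
The coefficient of x^4 is √(2)/48.

Final answer: √(2)/48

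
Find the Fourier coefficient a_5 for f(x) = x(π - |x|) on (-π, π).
a_5 = (1/π) ∫_{-π}^{π} f(x)·cos(5x) dx.
Evaluate the integral (use parity and integration by parts as needed): a_5 = 0.

Final answer: 0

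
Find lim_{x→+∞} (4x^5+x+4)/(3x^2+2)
This is an ∞/∞ indeterminate form as x → +∞.
Divide numerator and denominator by x^5 and let the lower-order terms vanish; the numerator's degree 5 exceeds the denominator's degree 2, so the quotient diverges.
Limit = ∞.

Final answer: ∞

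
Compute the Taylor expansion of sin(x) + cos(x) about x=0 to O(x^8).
-x^7/5040 - x^6/720 + x^5/120 + x^4/24 - x^3/6 - x^2/2 + x + 1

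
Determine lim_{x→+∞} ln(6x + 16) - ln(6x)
This is an ∞ − ∞ indeterminate form.
Combine the logarithms: ln(6x+16) − ln(6x) = ln((6x+16)/(6x)) = ln(1 + 16/(6x)) → ln(1) = 0.
Limit = 0.

Final answer: 0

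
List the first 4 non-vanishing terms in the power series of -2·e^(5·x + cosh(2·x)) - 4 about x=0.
-185·e·x^3/3 - 29·e·x^2 - 10·e·x - 2·e - 4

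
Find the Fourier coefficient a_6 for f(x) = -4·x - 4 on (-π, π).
a_6 = (1/π) ∫_{-π}^{π} f(x)·cos(6x) dx.
Evaluate the integral (use parity and integration by parts as needed): a_6 = 0.

Final answer: 0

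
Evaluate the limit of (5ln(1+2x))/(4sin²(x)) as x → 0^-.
Both numerator and denominator → 0 as x → 0^-; this is a 0/0 indeterminate form.
Expand each to leading order near x = 0: numerator ~ 10·x, denominator ~ 4·x^2.
The limit of the ratio is -∞.

Final answer: -∞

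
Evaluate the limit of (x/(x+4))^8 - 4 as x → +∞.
As x → +∞: x/(x+4) = 1/(1 + 4/x) → 1, and the 8th power of a limit-1 base also → 1; with the additive constant, 1 - 4 = -3.
Limit = -3.

Final answer: -3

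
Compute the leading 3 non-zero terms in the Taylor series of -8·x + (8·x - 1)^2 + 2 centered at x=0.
64·x^2 - 24·x + 3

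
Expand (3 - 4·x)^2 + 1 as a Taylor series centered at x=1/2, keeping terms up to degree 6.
2 - 8·(x - 1/2) + 16·(x - 1/2)^2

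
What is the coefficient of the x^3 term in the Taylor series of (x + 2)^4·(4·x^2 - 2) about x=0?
Expand to order 3: (x + 2)^4·(4·x^2 - 2) = 112·x^3 + 16·x^2 - 64·x - 32 + O(x^4).
The coefficient of x^3 is 112.

Final answer: 112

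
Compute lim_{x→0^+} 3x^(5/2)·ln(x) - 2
The product is a 0·∞ indeterminate form at x → 0⁺.
Rewrite the product as 3·ln(x) / x^(-5/2) and apply L'Hôpital, or use the standard hierarchy x^(-5/2) ≫ |ln x| as x → 0⁺.
The indeterminate product → 0, so the limit = -2.

Final answer: -2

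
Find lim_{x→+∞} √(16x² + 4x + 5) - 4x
As x → +∞: multiply by the conjugate to get (4x+5)/(√(16x²+4x+5)+4x); the denominator ~ 8x, so the limit is 4/8 = 1/2.
Limit = 1/2.

Final answer: 1/2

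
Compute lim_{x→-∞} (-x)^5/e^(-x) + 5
The quotient is an ∞/∞ indeterminate form as x → -∞.
Compare growth rates of the dominant terms (exponentials ≫ polynomials ≫ logarithms), or apply L'Hôpital's rule; the quotient → 0.
Adding the constant: 0 + 5 = 5. Limit = 5.

Final answer: 5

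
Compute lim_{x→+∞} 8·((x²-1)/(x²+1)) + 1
Evaluate the dominant behaviour as x → +∞; each term tends to a finite value or vanishes.
Limit = 9.

Final answer: 9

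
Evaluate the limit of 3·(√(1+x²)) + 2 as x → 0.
Direct substitution at x = 0 gives 5.

Final answer: 5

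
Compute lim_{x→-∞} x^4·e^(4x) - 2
The product is a 0·∞ indeterminate form at x → -∞.
Rewrite the product as x^4 / e^(-4x) (an ∞/∞ form) and apply L'Hôpital, or use the standard hierarchy e^(4|x|) ≫ |x^4| as x → -∞.
The indeterminate product → 0, so the limit = -2.

Final answer: -2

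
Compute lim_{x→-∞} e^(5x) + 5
Evaluate the dominant behaviour as x → -∞; each term tends to a finite value or vanishes.
Limit = 5.

Final answer: 5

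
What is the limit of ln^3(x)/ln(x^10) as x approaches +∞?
This is an ∞/∞ indeterminate form as x → +∞.
Write ln(x^10) = 10·ln(x), reducing the quotient to ln^2(x)/10 → ∞.
Limit = ∞.

Final answer: ∞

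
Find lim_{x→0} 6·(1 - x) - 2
Direct substitution at x = 0 gives 4.

Final answer: 4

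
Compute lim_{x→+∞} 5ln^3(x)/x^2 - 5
The quotient is an ∞/∞ indeterminate form as x → +∞.
The polynomial denominator x^2 dominates the logarithmic numerator (any positive power of x ≫ ln^3(x) as x → ∞), so the quotient → 0.
Adding the constant: 0 - 5 = -5. Limit = -5.

Final answer: -5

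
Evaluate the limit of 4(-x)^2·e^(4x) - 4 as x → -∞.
The product is a 0·∞ indeterminate form at x → -∞.
Rewrite the product as 4(-x)^2 / e^(-4x) (an ∞/∞ form) and apply L'Hôpital, or use the standard hierarchy e^(4|x|) ≫ |(-x)^2| as x → -∞.
The indeterminate product → 0, so the limit = -4.

Final answer: -4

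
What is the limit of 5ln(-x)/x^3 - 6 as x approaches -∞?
The quotient is an ∞/∞ indeterminate form as x → -∞.
Compare growth rates of the dominant terms (exponentials ≫ polynomials ≫ logarithms), or apply L'Hôpital's rule; the quotient → 0.
Adding the constant: 0 - 6 = -6. Limit = -6.

Final answer: -6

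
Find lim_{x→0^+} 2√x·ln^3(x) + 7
The product is a 0·∞ indeterminate form at x → 0⁺.
Rewrite the product as 2·ln^3(x) / x^(-1/2) and apply L'Hôpital, or use the standard hierarchy x^(-1/2) ≫ |ln x|^3 as x → 0⁺.
The indeterminate product → 0, so the limit = 7.

Final answer: 7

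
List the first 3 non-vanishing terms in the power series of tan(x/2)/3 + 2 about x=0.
x^3/72 + x/6 + 2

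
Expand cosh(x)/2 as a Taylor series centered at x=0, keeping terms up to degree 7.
x^6/1440 + x^4/48 + x^2/4 + 1/2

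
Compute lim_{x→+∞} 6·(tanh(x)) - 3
Evaluate the dominant behaviour as x → +∞; each term tends to a finite value or vanishes.
Limit = 3.

Final answer: 3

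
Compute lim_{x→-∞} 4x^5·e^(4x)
This is a 0·∞ indeterminate form at x → -∞.
Rewrite the product as 4x^5 / e^(-4x) (an ∞/∞ form) and apply L'Hôpital, or use the standard hierarchy e^(4|x|) ≫ |x^5| as x → -∞.
The indeterminate product → 0, so the limit = 0.

Final answer: 0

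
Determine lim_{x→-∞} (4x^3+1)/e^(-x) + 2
The quotient is an ∞/∞ indeterminate form as x → -∞.
Compare growth rates of the dominant terms (exponentials ≫ polynomials ≫ logarithms), or apply L'Hôpital's rule; the quotient → 0.
Adding the constant: 0 + 2 = 2. Limit = 2.

Final answer: 2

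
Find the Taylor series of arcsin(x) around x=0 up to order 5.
3·x^5/40 + x^3/6 + x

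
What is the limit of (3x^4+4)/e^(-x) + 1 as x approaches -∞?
The quotient is an ∞/∞ indeterminate form as x → -∞.
Compare growth rates of the dominant terms (exponentials ≫ polynomials ≫ logarithms), or apply L'Hôpital's rule; the quotient → 0.
Adding the constant: 0 + 1 = 1. Limit = 1.

Final answer: 1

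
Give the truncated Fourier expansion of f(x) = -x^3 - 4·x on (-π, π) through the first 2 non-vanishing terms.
(4 - 2·π^2)·sin(x) + (5/2 + π^2)·sin(2·x)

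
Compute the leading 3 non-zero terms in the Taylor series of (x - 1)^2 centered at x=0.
x^2 - 2·x + 1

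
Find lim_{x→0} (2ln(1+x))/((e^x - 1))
Both numerator and denominator → 0 as x → 0; this is a 0/0 indeterminate form.
Expand each to leading order near x = 0: numerator ~ 2·x, denominator ~ x.
The limit of the ratio is 2.

Final answer: 2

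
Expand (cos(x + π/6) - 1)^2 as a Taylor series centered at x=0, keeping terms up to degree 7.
x^7·(-1 + √(3)/2)^2·(1/(5040·(-1 + √(3)/2)) + √(3)/(160·(-1 + √(3)/2)^2)) + x^6·(-1 + √(3)/2)^2·(-29/(1440·(-1 + √(3)/2)^2) - √(3)/(720·(-1 + √(3)/2))) + x^5·(-1 + √(3)/2)^2·(-√(3)/(16·(-1 + √(3)/2)^2) - 1/(120·(-1 + √(3)/2))) + x^4·(-1 + √(3)/2)^2·(√(3)/(24·(-1 + √(3)/2)) + 5/(48·(-1 + √(3)/2)^2)) + x^3·(-1 + √(3)/2)^2·(1/(6·(-1 + √(3)/2)) + √(3)/(4·(-1 + √(3)/2)^2)) + x^2·(-1 + √(3)/2)^2·(-√(3)/(2·(-1 + √(3)/2)) + 1/(4·(-1 + √(3)/2)^2)) + x·(1 - √(3)/2) + (-1 + √(3)/2)^2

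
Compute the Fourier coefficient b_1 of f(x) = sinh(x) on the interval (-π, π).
b_1 = (1/π) ∫_{-π}^{π} f(x)·sin(1x) dx.
Evaluate the integral (use parity and integration by parts as needed): b_1 = sinh(π)/π.

Final answer: sinh(π)/π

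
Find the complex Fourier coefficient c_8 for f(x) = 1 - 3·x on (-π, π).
Compute the real Fourier coefficients first: a_8 = 0, b_8 = 3/4.
Then c_8 = (a_8 − i·b_8)/2 = -3·i/8.

Final answer: -3·i/8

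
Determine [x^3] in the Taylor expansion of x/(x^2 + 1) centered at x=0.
Expand to order 3: x/(x^2 + 1) = -x^3 + x + O(x^4).
The coefficient of x^3 is -1.

Final answer: -1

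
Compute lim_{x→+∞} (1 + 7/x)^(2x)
As x → +∞: write (1 + 7/x)^(2x) = ((1 + 7/x)^x)^2 → (e^7)^2 = e^14.
Limit = e^(14).

Final answer: e^(14)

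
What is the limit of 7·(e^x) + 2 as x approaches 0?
Direct substitution at x = 0 gives 9.

Final answer: 9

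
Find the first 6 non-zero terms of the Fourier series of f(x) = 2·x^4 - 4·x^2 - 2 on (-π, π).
(112 - 16·π^2)·cos(x) + (-10 + 4·π^2)·cos(2·x) + (80/27 - 16·π^2/9)·cos(3·x) + (-11/8 + π^2)·cos(4·x) + (496/625 - 16·π^2/25)·cos(5·x) - 4·π^2/3 - 2 + 2·π^4/5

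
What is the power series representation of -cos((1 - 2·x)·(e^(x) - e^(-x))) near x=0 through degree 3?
-8·x^3 + 2·x^2 - 1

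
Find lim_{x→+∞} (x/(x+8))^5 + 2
As x → +∞: x/(x+8) = 1/(1 + 8/x) → 1, and the 5th power of a limit-1 base also → 1; with the additive constant, 1 + 2 = 3.
Limit = 3.

Final answer: 3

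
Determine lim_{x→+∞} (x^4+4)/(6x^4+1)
This is an ∞/∞ indeterminate form as x → +∞.
Divide numerator and denominator by x^4 and let the lower-order terms vanish; the leading terms give 1/6.
Limit = 1/6.

Final answer: 1/6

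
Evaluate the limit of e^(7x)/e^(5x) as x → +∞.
This is an ∞/∞ indeterminate form as x → +∞.
Rewrite e^(7x)/e^(5x) = e^((7−5)x) = e^(2x); the exponent coefficient is 2 > 0 so e^(2x) → ∞.
Limit = ∞.

Final answer: ∞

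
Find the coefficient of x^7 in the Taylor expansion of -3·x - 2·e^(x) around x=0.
Expand to order 7: -3·x - 2·e^(x) = -x^7/2520 - x^6/360 - x^5/60 - x^4/12 - x^3/3 - x^2 - 5·x - 2 + O(x^8).
The coefficient of x^7 is -1/2520.

Final answer: -1/2520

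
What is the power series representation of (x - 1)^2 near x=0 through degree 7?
x^2 - 2·x + 1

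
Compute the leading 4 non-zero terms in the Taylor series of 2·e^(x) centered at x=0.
x^3/3 + x^2 + 2·x + 2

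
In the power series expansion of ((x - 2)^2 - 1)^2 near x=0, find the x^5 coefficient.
Expand to order 5: ((x - 2)^2 - 1)^2 = x^4 - 8·x^3 + 22·x^2 - 24·x + 9 + O(x^6).
The coefficient of x^5 is 0.

Final answer: 0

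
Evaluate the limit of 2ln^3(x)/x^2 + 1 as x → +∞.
The quotient is an ∞/∞ indeterminate form as x → +∞.
The polynomial denominator x^2 dominates the logarithmic numerator (any positive power of x ≫ ln^3(x) as x → ∞), so the quotient → 0.
Adding the constant: 0 + 1 = 1. Limit = 1.

Final answer: 1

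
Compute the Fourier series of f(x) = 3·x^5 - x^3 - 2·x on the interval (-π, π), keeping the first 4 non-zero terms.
(-122·π^2 + 6·π^4 + 728)·sin(x) + (-3·π^4 - 22 + 16·π^2)·sin(2·x) + (-46·π^2/9 + 56/27 + 2·π^4)·sin(3·x) + (-3·π^4/2 + 7/64 + 19·π^2/8)·sin(4·x)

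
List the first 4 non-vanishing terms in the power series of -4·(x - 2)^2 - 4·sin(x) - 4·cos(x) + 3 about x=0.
2·x^3/3 - 2·x^2 + 12·x - 17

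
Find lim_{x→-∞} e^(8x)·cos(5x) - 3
Evaluate the dominant behaviour as x → -∞; each term tends to a finite value or vanishes.
Limit = -3.

Final answer: -3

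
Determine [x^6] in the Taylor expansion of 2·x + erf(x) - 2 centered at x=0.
Expand to order 6: 2·x + erf(x) - 2 = x^5/(5·√(π)) - 2·x^3/(3·√(π)) + x·(2/√(π) + 2) - 2 + O(x^7).
The coefficient of x^6 is 0.

Final answer: 0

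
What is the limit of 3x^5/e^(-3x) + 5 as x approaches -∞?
The quotient is an ∞/∞ indeterminate form as x → -∞.
Compare growth rates of the dominant terms (exponentials ≫ polynomials ≫ logarithms), or apply L'Hôpital's rule; the quotient → 0.
Adding the constant: 0 + 5 = 5. Limit = 5.

Final answer: 5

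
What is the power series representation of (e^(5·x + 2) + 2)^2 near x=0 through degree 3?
x^3·(2 + e^(2))^2·(125·e^(2)/(3·(2 + e^(2))) + 125·e^(4)/(2 + e^(2))^2) + x^2·(2 + e^(2))^2·(25·e^(4)/(2 + e^(2))^2 + 25·e^(2)/(2 + e^(2))) + 10·x·(2 + e^(2))·e^(2) + (2 + e^(2))^2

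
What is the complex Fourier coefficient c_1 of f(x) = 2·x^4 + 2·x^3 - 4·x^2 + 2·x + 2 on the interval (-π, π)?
Compute the real Fourier coefficients first: a_1 = 112 - 16·π^2, b_1 = -20 + 4·π^2.
Then c_1 = (a_1 − i·b_1)/2 = -8·π^2 + 56 - 2·i·π^2 + 10·i.

Final answer: -8·π^2 + 56 - 2·i·π^2 + 10·i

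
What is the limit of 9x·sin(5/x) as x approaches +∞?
As x → +∞: let u = 5/x → 0⁺; then 9·x·sin(5/x) = 9·5·sin(u)/u → 9·5·1 = 45.
Limit = 45.

Final answer: 45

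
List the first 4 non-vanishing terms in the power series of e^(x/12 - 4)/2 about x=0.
x^3·e^(-4)/20736 + x^2·e^(-4)/576 + x·e^(-4)/24 + e^(-4)/2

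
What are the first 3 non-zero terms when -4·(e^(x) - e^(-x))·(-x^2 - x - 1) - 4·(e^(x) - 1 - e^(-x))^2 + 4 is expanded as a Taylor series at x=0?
12·x^3 - 8·x^2 + 24·x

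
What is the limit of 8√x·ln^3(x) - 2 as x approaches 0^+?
The product is a 0·∞ indeterminate form at x → 0⁺.
Rewrite the product as 8·ln^3(x) / x^(-1/2) and apply L'Hôpital, or use the standard hierarchy x^(-1/2) ≫ |ln x|^3 as x → 0⁺.
The indeterminate product → 0, so the limit = -2.

Final answer: -2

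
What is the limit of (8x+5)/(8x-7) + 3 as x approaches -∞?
Evaluate the dominant behaviour as x → -∞; each term tends to a finite value or vanishes.
Limit = 4.

Final answer: 4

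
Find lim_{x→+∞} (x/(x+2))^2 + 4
As x → +∞: x/(x+2) = 1/(1 + 2/x) → 1, and the 2nd power of a limit-1 base also → 1; with the additive constant, 1 + 4 = 5.
Limit = 5.

Final answer: 5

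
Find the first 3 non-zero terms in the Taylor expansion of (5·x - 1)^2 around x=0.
25·x^2 - 10·x + 1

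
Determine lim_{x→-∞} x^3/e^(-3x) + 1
The quotient is an ∞/∞ indeterminate form as x → -∞.
Compare growth rates of the dominant terms (exponentials ≫ polynomials ≫ logarithms), or apply L'Hôpital's rule; the quotient → 0.
Adding the constant: 0 + 1 = 1. Limit = 1.

Final answer: 1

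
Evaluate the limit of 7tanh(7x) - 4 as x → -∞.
Evaluate the dominant behaviour as x → -∞; each term tends to a finite value or vanishes.
Limit = -11.

Final answer: -11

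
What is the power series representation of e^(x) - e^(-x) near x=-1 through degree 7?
(1 - e^(2))·e^(-1) + (1 + e^(2))·e^(-1)·(x + 1) + (1 - e^(2))·e^(-1)·(x + 1)^2/2 + (1 + e^(2))·e^(-1)·(x + 1)^3/6 + (1 - e^(2))·e^(-1)·(x + 1)^4/24 + (1 + e^(2))·e^(-1)·(x + 1)^5/120 + (1 - e^(2))·e^(-1)·(x + 1)^6/720 + (1 + e^(2))·e^(-1)·(x + 1)^7/5040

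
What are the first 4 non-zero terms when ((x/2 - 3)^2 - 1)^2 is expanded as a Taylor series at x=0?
-3·x^3/2 + 13·x^2 - 48·x + 64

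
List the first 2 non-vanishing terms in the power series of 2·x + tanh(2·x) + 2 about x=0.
4·x + 2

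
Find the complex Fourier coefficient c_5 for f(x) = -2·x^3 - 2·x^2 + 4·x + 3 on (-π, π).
Compute the real Fourier coefficients first: a_5 = 8/25, b_5 = 224/125 - 4·π^2/5.
Then c_5 = (a_5 − i·b_5)/2 = 4/25 - 112·i/125 + 2·i·π^2/5.

Final answer: 4/25 - 112·i/125 + 2·i·π^2/5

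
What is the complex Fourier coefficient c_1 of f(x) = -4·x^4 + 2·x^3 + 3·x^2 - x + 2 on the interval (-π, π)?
Compute the real Fourier coefficients first: a_1 = -204 + 32·π^2, b_1 = -26 + 4·π^2.
Then c_1 = (a_1 − i·b_1)/2 = -102 + 16·π^2 - 2·i·π^2 + 13·i.

Final answer: -102 + 16·π^2 - 2·i·π^2 + 13·i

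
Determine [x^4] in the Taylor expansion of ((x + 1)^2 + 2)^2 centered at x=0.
Expand to order 4: ((x + 1)^2 + 2)^2 = x^4 + 4·x^3 + 10·x^2 + 12·x + 9 + O(x^5).
The coefficient of x^4 is 1.

Final answer: 1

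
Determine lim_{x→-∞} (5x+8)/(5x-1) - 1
Evaluate the dominant behaviour as x → -∞; each term tends to a finite value or vanishes.
Limit = 0.

Final answer: 0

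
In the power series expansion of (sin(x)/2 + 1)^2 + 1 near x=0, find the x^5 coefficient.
Expand to order 5: (sin(x)/2 + 1)^2 + 1 = x^5/120 - x^4/12 - x^3/6 + x^2/4 + x + 2 + O(x^6).
The coefficient of x^5 is 1/120.

Final answer: 1/120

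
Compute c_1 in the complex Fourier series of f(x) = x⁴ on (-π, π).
Compute the real Fourier coefficients first: a_1 = 48 - 8·π^2, b_1 = 0.
Then c_1 = (a_1 − i·b_1)/2 = 24 - 4·π^2.

Final answer: 24 - 4·π^2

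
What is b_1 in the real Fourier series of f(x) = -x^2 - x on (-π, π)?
b_1 = (1/π) ∫_{-π}^{π} f(x)·sin(1x) dx.
Evaluate the integral (use parity and integration by parts as needed): b_1 = -2.

Final answer: -2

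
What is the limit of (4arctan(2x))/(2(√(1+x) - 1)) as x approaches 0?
Both numerator and denominator → 0 as x → 0; this is a 0/0 indeterminate form.
Expand each to leading order near x = 0: numerator ~ 8·x, denominator ~ x.
The limit of the ratio is 8.

Final answer: 8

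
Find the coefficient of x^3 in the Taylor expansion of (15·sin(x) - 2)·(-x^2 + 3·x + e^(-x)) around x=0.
Expand to order 3: (15·sin(x) - 2)·(-x^2 + 3·x + e^(-x)) = -29·x^3/3 + 31·x^2 + 11·x - 2 + O(x^4).
The coefficient of x^3 is -29/3.

Final answer: -29/3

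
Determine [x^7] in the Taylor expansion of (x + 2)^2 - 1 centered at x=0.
Expand to order 7: (x + 2)^2 - 1 = x^2 + 4·x + 3 + O(x^8).
The coefficient of x^7 is 0.

Final answer: 0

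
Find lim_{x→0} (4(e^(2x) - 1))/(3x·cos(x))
Both numerator and denominator → 0 as x → 0; this is a 0/0 indeterminate form.
Expand each to leading order near x = 0: numerator ~ 8·x, denominator ~ 3·x.
The limit of the ratio is 8/3.

Final answer: 8/3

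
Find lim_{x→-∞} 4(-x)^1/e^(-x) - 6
The quotient is an ∞/∞ indeterminate form as x → -∞.
Compare growth rates of the dominant terms (exponentials ≫ polynomials ≫ logarithms), or apply L'Hôpital's rule; the quotient → 0.
Adding the constant: 0 - 6 = -6. Limit = -6.

Final answer: -6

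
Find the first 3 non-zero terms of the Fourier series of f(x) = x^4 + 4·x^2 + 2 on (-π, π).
(32 - 8·π^2)·cos(x) + (1 + 2·π^2)·cos(2·x) + 2 + 4·π^2/3 + π^4/5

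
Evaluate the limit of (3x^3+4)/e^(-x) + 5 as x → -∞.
The quotient is an ∞/∞ indeterminate form as x → -∞.
Compare growth rates of the dominant terms (exponentials ≫ polynomials ≫ logarithms), or apply L'Hôpital's rule; the quotient → 0.
Adding the constant: 0 + 5 = 5. Limit = 5.

Final answer: 5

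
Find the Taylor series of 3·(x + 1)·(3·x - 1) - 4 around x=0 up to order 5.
9·x^2 + 6·x - 7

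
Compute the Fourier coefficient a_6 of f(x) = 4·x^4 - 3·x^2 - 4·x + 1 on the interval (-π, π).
a_6 = (1/π) ∫_{-π}^{π} f(x)·cos(6x) dx.
Evaluate the integral (use parity and integration by parts as needed): a_6 = -13/27 + 8·π^2/9.

Final answer: -13/27 + 8·π^2/9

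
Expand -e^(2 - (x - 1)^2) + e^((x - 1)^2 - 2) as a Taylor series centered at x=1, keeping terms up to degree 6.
(1 - e^(4))·e^(-2) + (1 + e^(4))·e^(-2)·(x - 1)^2 + (1 - e^(4))·e^(-2)·(x - 1)^4/2 + (1 + e^(4))·e^(-2)·(x - 1)^6/6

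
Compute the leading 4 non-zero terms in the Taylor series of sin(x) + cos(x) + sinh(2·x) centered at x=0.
7·x^3/6 - x^2/2 + 3·x + 1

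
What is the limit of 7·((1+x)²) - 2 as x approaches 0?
Direct substitution at x = 0 gives 5.

Final answer: 5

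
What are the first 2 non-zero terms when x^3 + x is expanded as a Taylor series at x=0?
x^3 + x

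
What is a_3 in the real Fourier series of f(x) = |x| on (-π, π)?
a_3 = (1/π) ∫_{-π}^{π} f(x)·cos(3x) dx.
Evaluate the integral (use parity and integration by parts as needed): a_3 = -4/(9·π).

Final answer: -4/(9·π)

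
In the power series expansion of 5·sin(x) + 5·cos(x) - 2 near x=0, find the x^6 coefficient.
Expand to order 6: 5·sin(x) + 5·cos(x) - 2 = -x^6/144 + x^5/24 + 5·x^4/24 - 5·x^3/6 - 5·x^2/2 + 5·x + 3 + O(x^7).
The coefficient of x^6 is -1/144.

Final answer: -1/144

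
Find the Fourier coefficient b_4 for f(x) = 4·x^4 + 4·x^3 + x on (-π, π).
b_4 = (1/π) ∫_{-π}^{π} f(x)·sin(4x) dx.
Evaluate the integral (use parity and integration by parts as needed): b_4 = 1/4 - 2·π^2.

Final answer: 1/4 - 2·π^2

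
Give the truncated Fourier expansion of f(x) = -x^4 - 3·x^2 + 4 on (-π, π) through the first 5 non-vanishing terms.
(-36 + 8·π^2)·cos(x) - 2·π^2·cos(2·x) + (20/27 + 8·π^2/9)·cos(3·x) + (-π^2/2 - 9/16)·cos(4·x) - π^4/5 - π^2 + 4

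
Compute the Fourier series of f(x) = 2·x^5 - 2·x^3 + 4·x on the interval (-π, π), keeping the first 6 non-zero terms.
(-84·π^2 + 4·π^4 + 512)·sin(x) + (-2·π^4 - 22 + 12·π^2)·sin(2·x) + (-116·π^2/27 + 448/81 + 4·π^4/3)·sin(3·x) + (-π^4 - 91/32 + 9·π^2/4)·sin(4·x) + (-36·π^2/25 + 1216/625 + 4·π^4/5)·sin(5·x) + (-2·π^4/3 - 122/81 + 28·π^2/27)·sin(6·x)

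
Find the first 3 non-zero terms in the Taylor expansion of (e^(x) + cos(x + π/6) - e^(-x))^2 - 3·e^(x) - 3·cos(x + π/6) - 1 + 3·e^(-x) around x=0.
x^2·(3·√(3)/4 + 3/2) + x·(-9/2 + 3·√(3)/2) - 3·√(3)/2 - 1/4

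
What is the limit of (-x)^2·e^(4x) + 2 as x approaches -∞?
The product is a 0·∞ indeterminate form at x → -∞.
Rewrite the product as (-x)^2 / e^(-4x) (an ∞/∞ form) and apply L'Hôpital, or use the standard hierarchy e^(4|x|) ≫ |(-x)^2| as x → -∞.
The indeterminate product → 0, so the limit = 2.

Final answer: 2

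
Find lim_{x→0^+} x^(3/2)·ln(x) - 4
The product is a 0·∞ indeterminate form at x → 0⁺.
Rewrite the product as ln(x) / x^(-3/2) and apply L'Hôpital, or use the standard hierarchy x^(-3/2) ≫ |ln x| as x → 0⁺.
The indeterminate product → 0, so the limit = -4.

Final answer: -4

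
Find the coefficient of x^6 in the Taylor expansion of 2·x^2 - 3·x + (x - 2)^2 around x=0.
Expand to order 6: 2·x^2 - 3·x + (x - 2)^2 = 3·x^2 - 7·x + 4 + O(x^7).
The coefficient of x^6 is 0.

Final answer: 0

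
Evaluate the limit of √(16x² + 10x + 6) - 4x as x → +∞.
As x → +∞: multiply by the conjugate to get (10x+6)/(√(16x²+10x+6)+4x); the denominator ~ 8x, so the limit is 10/8 = 5/4.
Limit = 5/4.

Final answer: 5/4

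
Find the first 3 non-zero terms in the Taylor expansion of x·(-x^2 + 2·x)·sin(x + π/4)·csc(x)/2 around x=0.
-5·√(2)·x^3/12 + √(2)·x^2/4 + √(2)·x/2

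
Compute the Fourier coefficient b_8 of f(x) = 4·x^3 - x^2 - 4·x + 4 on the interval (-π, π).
b_8 = (1/π) ∫_{-π}^{π} f(x)·sin(8x) dx.
Evaluate the integral (use parity and integration by parts as needed): b_8 = 35/32 - π^2.

Final answer: 35/32 - π^2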